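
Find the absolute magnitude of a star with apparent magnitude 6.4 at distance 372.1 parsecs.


M = m - 5*log10(d) + 5 = 6.4 - 5*log10(372.1) + 5 = -1.4533

-1.4533


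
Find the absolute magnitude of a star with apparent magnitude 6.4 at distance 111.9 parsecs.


M = m - 5*log10(d) + 5 = 6.4 - 5*log10(111.9) + 5 = 1.1558

1.1558


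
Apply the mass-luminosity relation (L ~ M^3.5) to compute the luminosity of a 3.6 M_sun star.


L/L_sun = (M/M_sun)^3.5 = 3.6^3.5 = 88.5235

88.5235 L_sun


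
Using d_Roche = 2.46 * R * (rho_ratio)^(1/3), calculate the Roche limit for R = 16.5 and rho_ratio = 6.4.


d_Roche = 2.46 * 16.5 * 6.4^(1/3) = 75.3608

75.3608


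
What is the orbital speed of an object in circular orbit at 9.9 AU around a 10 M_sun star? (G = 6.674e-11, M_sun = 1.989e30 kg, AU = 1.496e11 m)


v = sqrt(GM/r) = sqrt(6.674e-11 * 1.989e+31 / 1.481e+12) = 29938.2974

29938.2974 m/s


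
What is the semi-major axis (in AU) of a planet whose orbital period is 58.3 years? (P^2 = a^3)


a = P^(2/3) = 58.3^(2/3) = 15.0353

15.0353 AU


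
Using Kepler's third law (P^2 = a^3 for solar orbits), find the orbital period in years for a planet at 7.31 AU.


P = a^(3/2) = 7.31^1.5 = 19.7641

19.7641 years


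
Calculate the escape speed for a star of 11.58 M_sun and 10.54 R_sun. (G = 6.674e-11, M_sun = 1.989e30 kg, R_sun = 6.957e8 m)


M = 11.58 * 1.989e30 kg = 2.303262e+31 kg; R = 10.54 * 6.957e8 m = 7.332678e+09 m. v_esc = sqrt(2GM/R) = sqrt(2 * 6.674e-11 * 2.303262e+31 / 7.332678e+09) = 647512.9568

647512.9568 m/s


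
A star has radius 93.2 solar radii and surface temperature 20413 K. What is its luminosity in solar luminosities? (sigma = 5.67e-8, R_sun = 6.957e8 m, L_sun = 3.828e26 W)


R = 93.2 * 6.957e8 m = 6.483924e+10 m. L = 4*pi*R^2*sigma*T^4 = 4*pi*(6.483924e+10)^2 * 5.67e-8 * 20413^4 = 5.201110691e+32 W. L/L_sun = 5.201110691e+32 / 3.828e26 = 1.359e+06

1.359e+06 L_sun


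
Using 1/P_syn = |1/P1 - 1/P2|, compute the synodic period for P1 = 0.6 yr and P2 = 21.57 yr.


1/P_syn = |1/P1 - 1/P2| = |1/0.6 - 1/21.57| => P_syn = 0.6172

0.6172 years


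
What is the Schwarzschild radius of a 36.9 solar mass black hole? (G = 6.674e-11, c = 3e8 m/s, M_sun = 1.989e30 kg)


M = 36.9 * 1.989e30 kg = 7.33941e+31 kg. rs = 2GM/c^2 = 2 * 6.674e-11 * 7.33941e+31 / (3e8)^2 = 108851.6052

108851.6052 m


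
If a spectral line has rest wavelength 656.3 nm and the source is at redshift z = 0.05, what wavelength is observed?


lam_obs = lam_emit * (1 + z) = 656.3 * (1 + 0.05) = 689.115

689.115 nm


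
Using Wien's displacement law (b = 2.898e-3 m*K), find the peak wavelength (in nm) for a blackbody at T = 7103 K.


lam_max = b / T = 2.898e-3 / 7103 = 4.080e-07 m = 407.9966 nm

407.9966 nm


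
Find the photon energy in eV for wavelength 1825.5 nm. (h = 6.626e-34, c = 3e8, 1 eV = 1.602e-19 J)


E = hc/lambda = 6.626e-34 * 3e8 / 1.826e-06 = 1.089e-19 J = 0.6797 eV

0.6797 eV


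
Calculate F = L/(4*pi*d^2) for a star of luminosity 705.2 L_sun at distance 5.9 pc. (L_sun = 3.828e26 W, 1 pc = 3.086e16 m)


F = L / (4*pi*d^2) = 2.700e+29 / (4*pi*(1.821e+17)^2) = 6.480e-07

6.480e-07 W/m^2


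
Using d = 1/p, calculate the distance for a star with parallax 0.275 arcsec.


d = 1/p = 1/0.275 = 3.6364

3.6364 pc


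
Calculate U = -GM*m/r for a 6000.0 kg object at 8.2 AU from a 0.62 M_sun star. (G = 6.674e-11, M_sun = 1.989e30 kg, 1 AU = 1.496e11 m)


M = 0.62 * 1.989e30 kg = 1.23318e+30 kg; r = 8.2 AU * 1.496e11 m/AU = 1.22672e+12 m. U = -GM*m/r = -(6.674e-11 * 1.23318e+30 * 6000.0) / 1.22672e+12 = -4.025e+11

-4.025e+11 J


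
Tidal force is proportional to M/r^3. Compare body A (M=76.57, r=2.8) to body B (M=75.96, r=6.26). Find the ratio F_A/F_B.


Ratio = (M1/r1^3) / (M2/r2^3) = (76.57/2.8^3) / (75.96/6.26^3) = 11.2648

11.2648


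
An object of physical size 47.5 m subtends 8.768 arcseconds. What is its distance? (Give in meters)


D = size / theta_rad, theta_rad = 8.768 * pi/(180*3600) = 4.251e-05, D = 1.117e+06

1.117e+06 m


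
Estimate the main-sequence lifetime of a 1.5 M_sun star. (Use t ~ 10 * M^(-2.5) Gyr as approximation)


t = 10 * M^(-2.5) = 10 * 1.5^(-2.5) = 3.6289

3.6289 Gyr


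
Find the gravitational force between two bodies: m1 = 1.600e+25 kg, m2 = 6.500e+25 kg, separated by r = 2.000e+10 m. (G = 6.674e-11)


F = G*m1*m2/r^2 = 6.674e-11 * 1.600e+25 * 6.500e+25 / (2.000e+10)^2 = 6.674e-11 * 1.040e+51 / 4.000e+20 = 1.735e+20

1.735e+20 N


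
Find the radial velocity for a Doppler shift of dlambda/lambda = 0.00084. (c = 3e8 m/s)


v = (dlambda/lambda) * c = 0.00084 * 3e8 = 252000.0

252000.0 m/s


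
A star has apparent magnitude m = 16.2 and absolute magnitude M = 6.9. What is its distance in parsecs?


d = 10^((m - M + 5)/5) = 10^((16.2 - 6.9 + 5)/5) = 724.436

724.436 pc


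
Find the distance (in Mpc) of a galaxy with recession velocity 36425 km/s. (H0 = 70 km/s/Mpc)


d = v / H0 = 36425 / 70 = 520.3571

520.3571 Mpc


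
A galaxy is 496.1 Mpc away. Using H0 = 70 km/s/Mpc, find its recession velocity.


v = H0 * d = 70 * 496.1 = 34727.0

34727.0 km/s


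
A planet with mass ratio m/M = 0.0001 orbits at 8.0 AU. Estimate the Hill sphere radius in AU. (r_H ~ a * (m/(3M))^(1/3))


r_H = a * (m/3M)^(1/3) = 8.0 * (0.0001/3)^(1/3) = 0.2575

0.2575 AU


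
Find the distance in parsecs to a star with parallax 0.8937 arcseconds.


d = 1/p = 1/0.8937 = 1.1189

1.1189 pc


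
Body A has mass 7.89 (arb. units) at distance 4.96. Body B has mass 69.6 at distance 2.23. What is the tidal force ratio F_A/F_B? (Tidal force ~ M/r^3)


Ratio = (M1/r1^3) / (M2/r2^3) = (7.89/4.96^3) / (69.6/2.23^3) = 0.0103

0.0103


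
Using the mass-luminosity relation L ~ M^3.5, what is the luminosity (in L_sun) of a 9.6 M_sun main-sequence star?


L/L_sun = (M/M_sun)^3.5 = 9.6^3.5 = 2741.2542

2741.2542 L_sun


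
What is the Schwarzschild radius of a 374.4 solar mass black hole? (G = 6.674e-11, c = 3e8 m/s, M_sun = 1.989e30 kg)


M = 374.4 * 1.989e30 kg = 7.446816e+32 kg. rs = 2GM/c^2 = 2 * 6.674e-11 * 7.446816e+32 / (3e8)^2 = 1.104e+06

1.104e+06 m


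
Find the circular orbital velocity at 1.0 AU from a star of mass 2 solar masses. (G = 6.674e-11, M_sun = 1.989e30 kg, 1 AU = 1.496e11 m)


v = sqrt(GM/r) = sqrt(6.674e-11 * 3.978e+30 / 1.496e+11) = 42126.9186

42126.9186 m/s


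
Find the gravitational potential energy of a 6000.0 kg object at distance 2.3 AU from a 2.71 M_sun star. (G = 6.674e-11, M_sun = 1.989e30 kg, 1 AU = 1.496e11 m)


M = 2.71 * 1.989e30 kg = 5.39019e+30 kg; r = 2.3 AU * 1.496e11 m/AU = 3.4408e+11 m. U = -GM*m/r = -(6.674e-11 * 5.39019e+30 * 6000.0) / 3.4408e+11 = -6.273e+12

-6.273e+12 J


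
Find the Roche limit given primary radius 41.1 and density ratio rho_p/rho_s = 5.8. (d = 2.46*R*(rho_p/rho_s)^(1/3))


d_Roche = 2.46 * 41.1 * 5.8^(1/3) = 181.6573

181.6573


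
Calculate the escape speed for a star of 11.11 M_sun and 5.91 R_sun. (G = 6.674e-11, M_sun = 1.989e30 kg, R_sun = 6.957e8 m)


M = 11.11 * 1.989e30 kg = 2.209779e+31 kg; R = 5.91 * 6.957e8 m = 4.111587e+09 m. v_esc = sqrt(2GM/R) = sqrt(2 * 6.674e-11 * 2.209779e+31 / 4.111587e+09) = 846989.0152

846989.0152 m/s


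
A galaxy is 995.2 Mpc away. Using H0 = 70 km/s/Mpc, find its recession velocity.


v = H0 * d = 70 * 995.2 = 69664.0

69664.0 km/s


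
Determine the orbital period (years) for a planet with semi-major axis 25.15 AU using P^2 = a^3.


P = a^(3/2) = 25.15^1.5 = 126.1267

126.1267 years


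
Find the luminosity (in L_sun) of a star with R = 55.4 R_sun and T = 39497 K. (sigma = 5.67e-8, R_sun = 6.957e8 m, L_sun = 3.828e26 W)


R = 55.4 * 6.957e8 m = 3.854178e+10 m. L = 4*pi*R^2*sigma*T^4 = 4*pi*(3.854178e+10)^2 * 5.67e-8 * 39497^4 = 2.575804508e+33 W. L/L_sun = 2.575804508e+33 / 3.828e26 = 6.729e+06

6.729e+06 L_sun


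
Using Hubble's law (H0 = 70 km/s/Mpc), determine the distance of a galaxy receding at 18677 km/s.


d = v / H0 = 18677 / 70 = 266.8143

266.8143 Mpc


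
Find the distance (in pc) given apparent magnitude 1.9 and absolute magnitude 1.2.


d = 10^((m - M + 5)/5) = 10^((1.9 - 1.2 + 5)/5) = 13.8038

13.8038 pc


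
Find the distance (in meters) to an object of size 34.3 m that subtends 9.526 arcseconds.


D = size / theta_rad, theta_rad = 9.526 * pi/(180*3600) = 4.618e-05, D = 742691.8806

742691.8806 m


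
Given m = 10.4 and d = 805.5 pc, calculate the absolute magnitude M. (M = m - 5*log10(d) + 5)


M = m - 5*log10(d) + 5 = 10.4 - 5*log10(805.5) + 5 = 0.8697

0.8697


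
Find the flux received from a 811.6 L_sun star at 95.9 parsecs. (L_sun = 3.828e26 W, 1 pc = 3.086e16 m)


F = L / (4*pi*d^2) = 3.107e+29 / (4*pi*(2.959e+18)^2) = 2.823e-09

2.823e-09 W/m^2


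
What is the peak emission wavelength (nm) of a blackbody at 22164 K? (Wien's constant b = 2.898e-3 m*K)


lam_max = b / T = 2.898e-3 / 22164 = 1.308e-07 m = 130.7526 nm

130.7526 nm


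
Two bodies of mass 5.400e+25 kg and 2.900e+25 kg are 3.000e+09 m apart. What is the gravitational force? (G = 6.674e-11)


F = G*m1*m2/r^2 = 6.674e-11 * 5.400e+25 * 2.900e+25 / (3.000e+09)^2 = 6.674e-11 * 1.566e+51 / 9.000e+18 = 1.161e+22

1.161e+22 N


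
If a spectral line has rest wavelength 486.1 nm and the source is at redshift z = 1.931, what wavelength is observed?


lam_obs = lam_emit * (1 + z) = 486.1 * (1 + 1.931) = 1424.7591

1424.7591 nm


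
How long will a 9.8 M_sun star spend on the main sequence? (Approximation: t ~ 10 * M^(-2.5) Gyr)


t = 10 * M^(-2.5) = 10 * 9.8^(-2.5) = 0.0333

0.0333 Gyr


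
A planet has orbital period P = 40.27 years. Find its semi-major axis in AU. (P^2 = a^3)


a = P^(2/3) = 40.27^(2/3) = 11.7486

11.7486 AU


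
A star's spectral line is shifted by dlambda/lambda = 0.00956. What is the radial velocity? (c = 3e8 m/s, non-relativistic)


v = (dlambda/lambda) * c = 0.00956 * 3e8 = 2.868e+06

2.868e+06 m/s


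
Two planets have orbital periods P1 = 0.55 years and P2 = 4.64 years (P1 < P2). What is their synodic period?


1/P_syn = |1/P1 - 1/P2| = |1/0.55 - 1/4.64| => P_syn = 0.624

0.624 years


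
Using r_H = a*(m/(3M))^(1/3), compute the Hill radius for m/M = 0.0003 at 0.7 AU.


r_H = a * (m/3M)^(1/3) = 0.7 * (0.0003/3)^(1/3) = 0.0325

0.0325 AU


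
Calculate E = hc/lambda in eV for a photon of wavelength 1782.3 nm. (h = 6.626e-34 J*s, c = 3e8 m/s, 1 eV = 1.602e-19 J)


E = hc/lambda = 6.626e-34 * 3e8 / 1.782e-06 = 1.115e-19 J = 0.6962 eV

0.6962 eV


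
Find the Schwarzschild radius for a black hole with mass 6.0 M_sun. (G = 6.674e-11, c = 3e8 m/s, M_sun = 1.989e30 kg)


M = 6.0 * 1.989e30 kg = 1.1934e+31 kg. rs = 2GM/c^2 = 2 * 6.674e-11 * 1.1934e+31 / (3e8)^2 = 17699.448

17699.448 m


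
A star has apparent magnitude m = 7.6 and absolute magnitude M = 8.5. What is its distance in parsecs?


d = 10^((m - M + 5)/5) = 10^((7.6 - 8.5 + 5)/5) = 6.6069

6.6069 pc


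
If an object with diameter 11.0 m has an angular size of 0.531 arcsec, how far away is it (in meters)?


D = size / theta_rad, theta_rad = 0.531 * pi/(180*3600) = 2.574e-06, D = 4.273e+06

4.273e+06 m


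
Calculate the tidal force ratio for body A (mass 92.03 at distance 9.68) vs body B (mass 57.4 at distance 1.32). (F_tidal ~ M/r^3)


Ratio = (M1/r1^3) / (M2/r2^3) = (92.03/9.68^3) / (57.4/1.32^3) = 0.0041

0.0041


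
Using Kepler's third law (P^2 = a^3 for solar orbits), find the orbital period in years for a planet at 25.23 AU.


P = a^(3/2) = 25.23^1.5 = 126.729

126.729 years


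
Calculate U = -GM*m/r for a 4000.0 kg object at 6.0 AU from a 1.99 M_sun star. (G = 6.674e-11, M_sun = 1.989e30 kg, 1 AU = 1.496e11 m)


M = 1.99 * 1.989e30 kg = 3.95811e+30 kg; r = 6.0 AU * 1.496e11 m/AU = 8.976e+11 m. U = -GM*m/r = -(6.674e-11 * 3.95811e+30 * 4000.0) / 8.976e+11 = -1.177e+12

-1.177e+12 J


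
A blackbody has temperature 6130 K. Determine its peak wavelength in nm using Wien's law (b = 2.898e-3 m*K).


lam_max = b / T = 2.898e-3 / 6130 = 4.728e-07 m = 472.7569 nm

472.7569 nm


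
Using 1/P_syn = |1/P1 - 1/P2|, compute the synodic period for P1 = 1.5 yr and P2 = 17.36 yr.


1/P_syn = |1/P1 - 1/P2| = |1/1.5 - 1/17.36| => P_syn = 1.6419

1.6419 years


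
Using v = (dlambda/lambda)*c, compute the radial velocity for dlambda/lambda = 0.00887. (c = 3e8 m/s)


v = (dlambda/lambda) * c = 0.00887 * 3e8 = 2.661e+06

2.661e+06 m/s


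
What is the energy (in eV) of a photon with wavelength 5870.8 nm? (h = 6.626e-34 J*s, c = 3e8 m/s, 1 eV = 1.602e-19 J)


E = hc/lambda = 6.626e-34 * 3e8 / 5.871e-06 = 3.386e-20 J = 0.2114 eV

0.2114 eV


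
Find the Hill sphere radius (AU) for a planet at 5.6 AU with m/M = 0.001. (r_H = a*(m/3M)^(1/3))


r_H = a * (m/3M)^(1/3) = 5.6 * (0.001/3)^(1/3) = 0.3883

0.3883 AU


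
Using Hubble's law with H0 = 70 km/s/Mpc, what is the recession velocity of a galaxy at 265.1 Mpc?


v = H0 * d = 70 * 265.1 = 18557.0

18557.0 km/s


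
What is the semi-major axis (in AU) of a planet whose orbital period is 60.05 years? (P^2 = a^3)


a = P^(2/3) = 60.05^(2/3) = 15.3347

15.3347 AU


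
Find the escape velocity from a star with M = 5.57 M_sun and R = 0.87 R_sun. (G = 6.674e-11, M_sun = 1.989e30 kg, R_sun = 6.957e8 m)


M = 5.57 * 1.989e30 kg = 1.107873e+31 kg; R = 0.87 * 6.957e8 m = 6.05259e+08 m. v_esc = sqrt(2GM/R) = sqrt(2 * 6.674e-11 * 1.107873e+31 / 6.05259e+08) = 1.563e+06

1.563e+06 m/s


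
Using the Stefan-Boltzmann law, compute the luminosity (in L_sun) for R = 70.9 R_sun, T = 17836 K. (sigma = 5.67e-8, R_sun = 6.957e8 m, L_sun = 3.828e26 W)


R = 70.9 * 6.957e8 m = 4.932513e+10 m. L = 4*pi*R^2*sigma*T^4 = 4*pi*(4.932513e+10)^2 * 5.67e-8 * 17836^4 = 1.754362173e+32 W. L/L_sun = 1.754362173e+32 / 3.828e26 = 458297.3284

458297.3284 L_sun


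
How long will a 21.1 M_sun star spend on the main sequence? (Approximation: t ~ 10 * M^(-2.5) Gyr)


t = 10 * M^(-2.5) = 10 * 21.1^(-2.5) = 0.0049

0.0049 Gyr


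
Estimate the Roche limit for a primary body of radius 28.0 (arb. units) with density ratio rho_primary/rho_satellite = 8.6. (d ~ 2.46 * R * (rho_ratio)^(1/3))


d_Roche = 2.46 * 28.0 * 8.6^(1/3) = 141.1213

141.1213


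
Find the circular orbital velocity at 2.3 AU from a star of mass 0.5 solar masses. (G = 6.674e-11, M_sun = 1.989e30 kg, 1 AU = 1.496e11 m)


v = sqrt(GM/r) = sqrt(6.674e-11 * 9.945e+29 / 3.441e+11) = 13888.8338

13888.8338 m/s


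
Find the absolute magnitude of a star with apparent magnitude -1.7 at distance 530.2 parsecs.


M = m - 5*log10(d) + 5 = -1.7 - 5*log10(530.2) + 5 = -10.3222

-10.3222


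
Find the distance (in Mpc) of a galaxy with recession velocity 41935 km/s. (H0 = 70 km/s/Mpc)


d = v / H0 = 41935 / 70 = 599.0714

599.0714 Mpc


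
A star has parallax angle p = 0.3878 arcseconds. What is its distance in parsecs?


d = 1/p = 1/0.3878 = 2.5786

2.5786 pc


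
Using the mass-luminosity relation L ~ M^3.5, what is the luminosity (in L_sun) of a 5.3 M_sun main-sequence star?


L/L_sun = (M/M_sun)^3.5 = 5.3^3.5 = 342.7406

342.7406 L_sun


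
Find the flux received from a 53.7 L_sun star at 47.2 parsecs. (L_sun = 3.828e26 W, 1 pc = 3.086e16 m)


F = L / (4*pi*d^2) = 2.056e+28 / (4*pi*(1.457e+18)^2) = 7.710e-10

7.710e-10 W/m^2


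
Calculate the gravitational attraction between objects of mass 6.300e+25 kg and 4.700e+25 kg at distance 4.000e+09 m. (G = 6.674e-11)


F = G*m1*m2/r^2 = 6.674e-11 * 6.300e+25 * 4.700e+25 / (4.000e+09)^2 = 6.674e-11 * 2.961e+51 / 1.600e+19 = 1.235e+22

1.235e+22 N


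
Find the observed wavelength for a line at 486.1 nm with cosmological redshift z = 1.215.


lam_obs = lam_emit * (1 + z) = 486.1 * (1 + 1.215) = 1076.7115

1076.7115 nm


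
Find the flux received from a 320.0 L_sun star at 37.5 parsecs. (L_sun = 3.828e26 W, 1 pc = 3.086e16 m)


F = L / (4*pi*d^2) = 1.225e+29 / (4*pi*(1.157e+18)^2) = 7.279e-09

7.279e-09 W/m^2


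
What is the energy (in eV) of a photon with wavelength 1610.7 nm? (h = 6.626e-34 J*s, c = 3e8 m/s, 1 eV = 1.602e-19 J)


E = hc/lambda = 6.626e-34 * 3e8 / 1.611e-06 = 1.234e-19 J = 0.7704 eV

0.7704 eV


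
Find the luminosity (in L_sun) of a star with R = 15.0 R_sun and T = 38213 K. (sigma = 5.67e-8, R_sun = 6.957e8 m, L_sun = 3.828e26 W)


R = 15.0 * 6.957e8 m = 1.04355e+10 m. L = 4*pi*R^2*sigma*T^4 = 4*pi*(1.04355e+10)^2 * 5.67e-8 * 38213^4 = 1.654489385e+32 W. L/L_sun = 1.654489385e+32 / 3.828e26 = 432207.2583

432207.2583 L_sun


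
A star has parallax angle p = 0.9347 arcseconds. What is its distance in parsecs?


d = 1/p = 1/0.9347 = 1.0699

1.0699 pc


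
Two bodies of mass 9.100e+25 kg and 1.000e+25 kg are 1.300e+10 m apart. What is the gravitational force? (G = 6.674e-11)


F = G*m1*m2/r^2 = 6.674e-11 * 9.100e+25 * 1.000e+25 / (1.300e+10)^2 = 6.674e-11 * 9.100e+50 / 1.690e+20 = 3.594e+20

3.594e+20 N


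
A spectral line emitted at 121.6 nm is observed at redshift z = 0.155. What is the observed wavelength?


lam_obs = lam_emit * (1 + z) = 121.6 * (1 + 0.155) = 140.448

140.448 nm


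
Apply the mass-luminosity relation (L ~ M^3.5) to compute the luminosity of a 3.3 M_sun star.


L/L_sun = (M/M_sun)^3.5 = 3.3^3.5 = 65.2828

65.2828 L_sun


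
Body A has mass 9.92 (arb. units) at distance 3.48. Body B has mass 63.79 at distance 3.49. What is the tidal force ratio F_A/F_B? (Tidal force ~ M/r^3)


Ratio = (M1/r1^3) / (M2/r2^3) = (9.92/3.48^3) / (63.79/3.49^3) = 0.1569

0.1569


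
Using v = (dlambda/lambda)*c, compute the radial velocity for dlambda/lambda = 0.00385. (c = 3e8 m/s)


v = (dlambda/lambda) * c = 0.00385 * 3e8 = 1.155e+06

1.155e+06 m/s


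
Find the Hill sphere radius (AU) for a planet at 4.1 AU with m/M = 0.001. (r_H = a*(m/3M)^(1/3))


r_H = a * (m/3M)^(1/3) = 4.1 * (0.001/3)^(1/3) = 0.2843

0.2843 AU


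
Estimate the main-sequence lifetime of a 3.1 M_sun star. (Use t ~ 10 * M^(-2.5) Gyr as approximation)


t = 10 * M^(-2.5) = 10 * 3.1^(-2.5) = 0.591

0.591 Gyr


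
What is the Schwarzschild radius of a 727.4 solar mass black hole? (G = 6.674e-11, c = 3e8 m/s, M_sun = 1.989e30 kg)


M = 727.4 * 1.989e30 kg = 1.4467986e+33 kg. rs = 2GM/c^2 = 2 * 6.674e-11 * 1.4467986e+33 / (3e8)^2 = 2.146e+06

2.146e+06 m


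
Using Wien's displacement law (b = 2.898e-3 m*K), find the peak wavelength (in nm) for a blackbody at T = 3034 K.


lam_max = b / T = 2.898e-3 / 3034 = 9.552e-07 m = 955.1747 nm

955.1747 nm


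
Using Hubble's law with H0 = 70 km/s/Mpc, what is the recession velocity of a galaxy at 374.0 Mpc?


v = H0 * d = 70 * 374.0 = 26180.0

26180.0 km/s


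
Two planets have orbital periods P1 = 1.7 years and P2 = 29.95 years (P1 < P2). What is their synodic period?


1/P_syn = |1/P1 - 1/P2| = |1/1.7 - 1/29.95| => P_syn = 1.8023

1.8023 years


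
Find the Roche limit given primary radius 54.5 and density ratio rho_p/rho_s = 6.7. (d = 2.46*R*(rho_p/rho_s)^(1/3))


d_Roche = 2.46 * 54.5 * 6.7^(1/3) = 252.7493

252.7493


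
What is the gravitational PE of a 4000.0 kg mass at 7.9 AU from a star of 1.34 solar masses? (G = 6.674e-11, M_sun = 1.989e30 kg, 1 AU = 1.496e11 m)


M = 1.34 * 1.989e30 kg = 2.66526e+30 kg; r = 7.9 AU * 1.496e11 m/AU = 1.18184e+12 m. U = -GM*m/r = -(6.674e-11 * 2.66526e+30 * 4000.0) / 1.18184e+12 = -6.020e+11

-6.020e+11 J


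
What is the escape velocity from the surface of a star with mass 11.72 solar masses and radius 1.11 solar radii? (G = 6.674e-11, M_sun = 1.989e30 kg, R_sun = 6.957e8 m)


M = 11.72 * 1.989e30 kg = 2.331108e+31 kg; R = 1.11 * 6.957e8 m = 7.72227e+08 m. v_esc = sqrt(2GM/R) = sqrt(2 * 6.674e-11 * 2.331108e+31 / 7.72227e+08) = 2.007e+06

2.007e+06 m/s


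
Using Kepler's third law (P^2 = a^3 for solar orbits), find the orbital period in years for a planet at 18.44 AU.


P = a^(3/2) = 18.44^1.5 = 79.1847

79.1847 years


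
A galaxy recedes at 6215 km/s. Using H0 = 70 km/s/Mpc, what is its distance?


d = v / H0 = 6215 / 70 = 88.7857

88.7857 Mpc


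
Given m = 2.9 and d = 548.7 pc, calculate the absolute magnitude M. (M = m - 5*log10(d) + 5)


M = m - 5*log10(d) + 5 = 2.9 - 5*log10(548.7) + 5 = -5.7967

-5.7967


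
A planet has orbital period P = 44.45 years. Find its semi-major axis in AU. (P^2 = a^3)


a = P^(2/3) = 44.45^(2/3) = 12.5482

12.5482 AU


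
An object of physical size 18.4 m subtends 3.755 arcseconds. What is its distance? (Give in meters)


D = size / theta_rad, theta_rad = 3.755 * pi/(180*3600) = 1.820e-05, D = 1.011e+06

1.011e+06 m


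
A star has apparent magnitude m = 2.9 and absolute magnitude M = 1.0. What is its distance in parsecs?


d = 10^((m - M + 5)/5) = 10^((2.9 - 1.0 + 5)/5) = 23.9883

23.9883 pc


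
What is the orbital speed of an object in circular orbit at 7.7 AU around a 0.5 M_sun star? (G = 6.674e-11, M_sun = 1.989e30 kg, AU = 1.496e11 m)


v = sqrt(GM/r) = sqrt(6.674e-11 * 9.945e+29 / 1.152e+12) = 7590.7438

7590.7438 m/s


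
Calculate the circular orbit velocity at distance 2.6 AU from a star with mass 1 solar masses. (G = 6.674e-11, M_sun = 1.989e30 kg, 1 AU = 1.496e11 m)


v = sqrt(GM/r) = sqrt(6.674e-11 * 1.989e+30 / 3.890e+11) = 18473.8759

18473.8759 m/s


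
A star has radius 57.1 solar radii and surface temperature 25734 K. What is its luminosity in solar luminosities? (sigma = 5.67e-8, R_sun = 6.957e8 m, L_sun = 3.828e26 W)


R = 57.1 * 6.957e8 m = 3.972447e+10 m. L = 4*pi*R^2*sigma*T^4 = 4*pi*(3.972447e+10)^2 * 5.67e-8 * 25734^4 = 4.93103781e+32 W. L/L_sun = 4.93103781e+32 / 3.828e26 = 1.288e+06

1.288e+06 L_sun


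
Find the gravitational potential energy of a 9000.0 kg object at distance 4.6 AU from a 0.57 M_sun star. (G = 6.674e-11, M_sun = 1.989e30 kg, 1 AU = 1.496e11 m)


M = 0.57 * 1.989e30 kg = 1.13373e+30 kg; r = 4.6 AU * 1.496e11 m/AU = 6.8816e+11 m. U = -GM*m/r = -(6.674e-11 * 1.13373e+30 * 9000.0) / 6.8816e+11 = -9.896e+11

-9.896e+11 J


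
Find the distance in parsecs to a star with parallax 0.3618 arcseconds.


d = 1/p = 1/0.3618 = 2.764

2.764 pc


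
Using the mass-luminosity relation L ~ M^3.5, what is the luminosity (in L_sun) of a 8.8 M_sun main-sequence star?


L/L_sun = (M/M_sun)^3.5 = 8.8^3.5 = 2021.5726

2021.5726 L_sun


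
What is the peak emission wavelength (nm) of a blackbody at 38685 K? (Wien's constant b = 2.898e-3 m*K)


lam_max = b / T = 2.898e-3 / 38685 = 7.491e-08 m = 74.9128 nm

74.9128 nm


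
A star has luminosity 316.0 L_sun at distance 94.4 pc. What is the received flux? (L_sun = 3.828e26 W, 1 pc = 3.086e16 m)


F = L / (4*pi*d^2) = 1.210e+29 / (4*pi*(2.913e+18)^2) = 1.134e-09

1.134e-09 W/m^2


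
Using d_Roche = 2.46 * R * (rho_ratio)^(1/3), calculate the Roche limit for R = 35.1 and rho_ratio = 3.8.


d_Roche = 2.46 * 35.1 * 3.8^(1/3) = 134.7421

134.7421


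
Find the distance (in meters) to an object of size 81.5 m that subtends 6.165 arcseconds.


D = size / theta_rad, theta_rad = 6.165 * pi/(180*3600) = 2.989e-05, D = 2.727e+06

2.727e+06 m


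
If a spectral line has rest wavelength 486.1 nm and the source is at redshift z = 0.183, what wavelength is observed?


lam_obs = lam_emit * (1 + z) = 486.1 * (1 + 0.183) = 575.0563

575.0563 nm


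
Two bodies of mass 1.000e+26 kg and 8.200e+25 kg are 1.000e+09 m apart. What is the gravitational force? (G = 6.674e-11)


F = G*m1*m2/r^2 = 6.674e-11 * 1.000e+26 * 8.200e+25 / (1.000e+09)^2 = 6.674e-11 * 8.200e+51 / 1.000e+18 = 5.473e+23

5.473e+23 N


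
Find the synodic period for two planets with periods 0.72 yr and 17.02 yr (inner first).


1/P_syn = |1/P1 - 1/P2| = |1/0.72 - 1/17.02| => P_syn = 0.7518

0.7518 years


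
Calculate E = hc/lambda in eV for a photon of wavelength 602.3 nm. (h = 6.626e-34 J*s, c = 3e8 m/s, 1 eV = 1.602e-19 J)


E = hc/lambda = 6.626e-34 * 3e8 / 6.023e-07 = 3.300e-19 J = 2.0601 eV

2.0601 eV


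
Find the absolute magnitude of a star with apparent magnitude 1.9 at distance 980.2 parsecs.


M = m - 5*log10(d) + 5 = 1.9 - 5*log10(980.2) + 5 = -8.0566

-8.0566


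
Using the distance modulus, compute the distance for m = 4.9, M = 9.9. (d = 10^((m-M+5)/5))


d = 10^((m - M + 5)/5) = 10^((4.9 - 9.9 + 5)/5) = 1.0

1.0 pc


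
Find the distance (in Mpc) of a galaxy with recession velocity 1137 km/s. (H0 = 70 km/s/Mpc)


d = v / H0 = 1137 / 70 = 16.2429

16.2429 Mpc


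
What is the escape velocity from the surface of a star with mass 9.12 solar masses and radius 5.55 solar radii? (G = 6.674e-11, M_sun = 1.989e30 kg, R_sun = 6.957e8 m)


M = 9.12 * 1.989e30 kg = 1.813968e+31 kg; R = 5.55 * 6.957e8 m = 3.861135e+09 m. v_esc = sqrt(2GM/R) = sqrt(2 * 6.674e-11 * 1.813968e+31 / 3.861135e+09) = 791891.017

791891.017 m/s


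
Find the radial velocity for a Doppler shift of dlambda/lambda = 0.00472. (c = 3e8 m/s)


v = (dlambda/lambda) * c = 0.00472 * 3e8 = 1.416e+06

1.416e+06 m/s


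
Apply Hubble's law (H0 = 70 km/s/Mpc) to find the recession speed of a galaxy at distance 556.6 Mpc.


v = H0 * d = 70 * 556.6 = 38962.0

38962.0 km/s


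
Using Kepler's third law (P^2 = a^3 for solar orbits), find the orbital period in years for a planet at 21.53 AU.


P = a^(3/2) = 21.53^1.5 = 99.9001

99.9001 years


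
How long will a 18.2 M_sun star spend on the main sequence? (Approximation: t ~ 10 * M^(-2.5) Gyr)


t = 10 * M^(-2.5) = 10 * 18.2^(-2.5) = 0.0071

0.0071 Gyr


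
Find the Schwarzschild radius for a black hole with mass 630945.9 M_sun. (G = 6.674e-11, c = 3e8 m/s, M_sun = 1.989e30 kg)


M = 630945.9 * 1.989e30 kg = 1.254951395e+36 kg. rs = 2GM/c^2 = 2 * 6.674e-11 * 1.254951395e+36 / (3e8)^2 = 1.861e+09

1.861e+09 m


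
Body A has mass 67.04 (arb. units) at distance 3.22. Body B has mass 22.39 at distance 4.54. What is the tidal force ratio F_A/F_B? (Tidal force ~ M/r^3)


Ratio = (M1/r1^3) / (M2/r2^3) = (67.04/3.22^3) / (22.39/4.54^3) = 8.3923

8.3923


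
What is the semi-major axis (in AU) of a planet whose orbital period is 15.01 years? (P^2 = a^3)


a = P^(2/3) = 15.01^(2/3) = 6.0849

6.0849 AU


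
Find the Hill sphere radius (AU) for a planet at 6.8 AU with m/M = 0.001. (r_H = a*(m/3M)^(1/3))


r_H = a * (m/3M)^(1/3) = 6.8 * (0.001/3)^(1/3) = 0.4715

0.4715 AU


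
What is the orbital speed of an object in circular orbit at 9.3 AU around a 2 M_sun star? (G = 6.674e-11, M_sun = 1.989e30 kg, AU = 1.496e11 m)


v = sqrt(GM/r) = sqrt(6.674e-11 * 3.978e+30 / 1.391e+12) = 13813.9608

13813.9608 m/s


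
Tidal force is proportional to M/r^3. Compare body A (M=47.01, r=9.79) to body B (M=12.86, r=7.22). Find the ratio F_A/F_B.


Ratio = (M1/r1^3) / (M2/r2^3) = (47.01/9.79^3) / (12.86/7.22^3) = 1.4663

1.4663


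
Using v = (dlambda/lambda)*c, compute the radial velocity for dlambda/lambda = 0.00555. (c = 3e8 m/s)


v = (dlambda/lambda) * c = 0.00555 * 3e8 = 1.665e+06

1.665e+06 m/s


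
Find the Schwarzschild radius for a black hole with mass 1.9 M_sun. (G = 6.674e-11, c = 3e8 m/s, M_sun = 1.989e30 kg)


M = 1.9 * 1.989e30 kg = 3.7791e+30 kg. rs = 2GM/c^2 = 2 * 6.674e-11 * 3.7791e+30 / (3e8)^2 = 5604.8252

5604.8252 m


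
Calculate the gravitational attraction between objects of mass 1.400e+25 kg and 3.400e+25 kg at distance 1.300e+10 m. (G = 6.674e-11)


F = G*m1*m2/r^2 = 6.674e-11 * 1.400e+25 * 3.400e+25 / (1.300e+10)^2 = 6.674e-11 * 4.760e+50 / 1.690e+20 = 1.880e+20

1.880e+20 N


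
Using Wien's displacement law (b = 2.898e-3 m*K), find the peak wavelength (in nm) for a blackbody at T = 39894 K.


lam_max = b / T = 2.898e-3 / 39894 = 7.264e-08 m = 72.6425 nm

72.6425 nm


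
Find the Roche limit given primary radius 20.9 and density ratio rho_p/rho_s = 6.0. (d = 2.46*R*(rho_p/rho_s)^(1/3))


d_Roche = 2.46 * 20.9 * 6.0^(1/3) = 93.4254

93.4254


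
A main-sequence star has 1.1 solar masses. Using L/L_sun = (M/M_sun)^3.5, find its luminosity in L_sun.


L/L_sun = (M/M_sun)^3.5 = 1.1^3.5 = 1.396

1.396 L_sun


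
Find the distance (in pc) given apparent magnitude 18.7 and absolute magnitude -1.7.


d = 10^((m - M + 5)/5) = 10^((18.7 - -1.7 + 5)/5) = 120226.4435

120226.4435 pc


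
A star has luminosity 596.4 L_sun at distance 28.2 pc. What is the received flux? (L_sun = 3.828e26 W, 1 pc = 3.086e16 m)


F = L / (4*pi*d^2) = 2.283e+29 / (4*pi*(8.703e+17)^2) = 2.399e-08

2.399e-08 W/m^2


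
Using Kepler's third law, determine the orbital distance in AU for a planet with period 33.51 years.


a = P^(2/3) = 33.51^(2/3) = 10.394

10.394 AU


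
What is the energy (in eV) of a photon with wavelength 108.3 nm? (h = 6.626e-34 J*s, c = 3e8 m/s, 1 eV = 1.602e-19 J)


E = hc/lambda = 6.626e-34 * 3e8 / 1.083e-07 = 1.835e-18 J = 11.4573 eV

11.4573 eV


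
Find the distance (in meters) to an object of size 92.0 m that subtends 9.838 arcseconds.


D = size / theta_rad, theta_rad = 9.838 * pi/(180*3600) = 4.770e-05, D = 1.929e+06

1.929e+06 m


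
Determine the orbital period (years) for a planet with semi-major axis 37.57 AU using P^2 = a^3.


P = a^(3/2) = 37.57^1.5 = 230.283

230.283 years


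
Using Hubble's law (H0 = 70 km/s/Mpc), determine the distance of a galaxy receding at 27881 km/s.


d = v / H0 = 27881 / 70 = 398.3

398.3 Mpc


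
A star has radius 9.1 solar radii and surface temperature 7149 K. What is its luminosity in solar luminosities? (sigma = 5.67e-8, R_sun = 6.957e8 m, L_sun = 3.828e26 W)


R = 9.1 * 6.957e8 m = 6.33087e+09 m. L = 4*pi*R^2*sigma*T^4 = 4*pi*(6.33087e+09)^2 * 5.67e-8 * 7149^4 = 7.459348581e+28 W. L/L_sun = 7.459348581e+28 / 3.828e26 = 194.8628

194.8628 L_sun


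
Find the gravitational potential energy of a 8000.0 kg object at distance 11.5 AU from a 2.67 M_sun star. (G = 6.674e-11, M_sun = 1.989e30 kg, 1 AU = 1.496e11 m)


M = 2.67 * 1.989e30 kg = 5.31063e+30 kg; r = 11.5 AU * 1.496e11 m/AU = 1.7204e+12 m. U = -GM*m/r = -(6.674e-11 * 5.31063e+30 * 8000.0) / 1.7204e+12 = -1.648e+12

-1.648e+12 J


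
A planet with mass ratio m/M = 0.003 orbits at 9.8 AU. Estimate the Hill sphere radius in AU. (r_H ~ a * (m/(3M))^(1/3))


r_H = a * (m/3M)^(1/3) = 9.8 * (0.003/3)^(1/3) = 0.98

0.98 AU


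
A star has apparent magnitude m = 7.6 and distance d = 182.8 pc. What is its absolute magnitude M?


M = m - 5*log10(d) + 5 = 7.6 - 5*log10(182.8) + 5 = 1.2901

1.2901


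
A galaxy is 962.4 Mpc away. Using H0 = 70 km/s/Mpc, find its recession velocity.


v = H0 * d = 70 * 962.4 = 67368.0

67368.0 km/s


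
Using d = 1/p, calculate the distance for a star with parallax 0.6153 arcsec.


d = 1/p = 1/0.6153 = 1.6252

1.6252 pc


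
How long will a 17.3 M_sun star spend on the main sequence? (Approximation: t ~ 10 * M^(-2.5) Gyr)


t = 10 * M^(-2.5) = 10 * 17.3^(-2.5) = 0.008

0.008 Gyr


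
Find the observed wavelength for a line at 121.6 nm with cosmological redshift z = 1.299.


lam_obs = lam_emit * (1 + z) = 121.6 * (1 + 1.299) = 279.5584

279.5584 nm


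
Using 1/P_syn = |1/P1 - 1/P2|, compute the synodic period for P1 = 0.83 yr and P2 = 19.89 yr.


1/P_syn = |1/P1 - 1/P2| = |1/0.83 - 1/19.89| => P_syn = 0.8661

0.8661 years


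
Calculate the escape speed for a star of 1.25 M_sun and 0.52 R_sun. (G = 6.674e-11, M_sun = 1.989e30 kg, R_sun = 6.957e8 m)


M = 1.25 * 1.989e30 kg = 2.48625e+30 kg; R = 0.52 * 6.957e8 m = 3.61764e+08 m. v_esc = sqrt(2GM/R) = sqrt(2 * 6.674e-11 * 2.48625e+30 / 3.61764e+08) = 957784.542

957784.542 m/s


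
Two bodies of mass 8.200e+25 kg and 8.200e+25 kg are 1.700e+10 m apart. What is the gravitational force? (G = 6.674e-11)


F = G*m1*m2/r^2 = 6.674e-11 * 8.200e+25 * 8.200e+25 / (1.700e+10)^2 = 6.674e-11 * 6.724e+51 / 2.890e+20 = 1.553e+21

1.553e+21 N


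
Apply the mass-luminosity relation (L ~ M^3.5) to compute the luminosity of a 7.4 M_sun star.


L/L_sun = (M/M_sun)^3.5 = 7.4^3.5 = 1102.3285

1102.3285 L_sun


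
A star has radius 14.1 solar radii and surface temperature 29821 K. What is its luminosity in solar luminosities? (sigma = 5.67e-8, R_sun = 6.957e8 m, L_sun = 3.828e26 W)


R = 14.1 * 6.957e8 m = 9.80937e+09 m. L = 4*pi*R^2*sigma*T^4 = 4*pi*(9.80937e+09)^2 * 5.67e-8 * 29821^4 = 5.42205559e+31 W. L/L_sun = 5.42205559e+31 / 3.828e26 = 141641.9956

141641.9956 L_sun


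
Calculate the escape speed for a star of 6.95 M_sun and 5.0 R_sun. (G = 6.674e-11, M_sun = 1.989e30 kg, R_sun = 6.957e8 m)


M = 6.95 * 1.989e30 kg = 1.382355e+31 kg; R = 5.0 * 6.957e8 m = 3.4785e+09 m. v_esc = sqrt(2GM/R) = sqrt(2 * 6.674e-11 * 1.382355e+31 / 3.4785e+09) = 728319.418

728319.418 m/s


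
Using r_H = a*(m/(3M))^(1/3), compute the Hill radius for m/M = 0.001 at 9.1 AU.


r_H = a * (m/3M)^(1/3) = 9.1 * (0.001/3)^(1/3) = 0.631

0.631 AU


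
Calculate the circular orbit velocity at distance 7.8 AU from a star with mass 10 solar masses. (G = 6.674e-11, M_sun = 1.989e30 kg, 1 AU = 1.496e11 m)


v = sqrt(GM/r) = sqrt(6.674e-11 * 1.989e+31 / 1.167e+12) = 33728.5285

33728.5285 m/s


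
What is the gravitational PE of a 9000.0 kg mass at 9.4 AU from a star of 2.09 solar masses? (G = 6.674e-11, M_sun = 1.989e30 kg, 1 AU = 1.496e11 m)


M = 2.09 * 1.989e30 kg = 4.15701e+30 kg; r = 9.4 AU * 1.496e11 m/AU = 1.40624e+12 m. U = -GM*m/r = -(6.674e-11 * 4.15701e+30 * 9000.0) / 1.40624e+12 = -1.776e+12

-1.776e+12 J


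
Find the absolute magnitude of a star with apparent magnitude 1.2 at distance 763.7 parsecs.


M = m - 5*log10(d) + 5 = 1.2 - 5*log10(763.7) + 5 = -8.2146

-8.2146


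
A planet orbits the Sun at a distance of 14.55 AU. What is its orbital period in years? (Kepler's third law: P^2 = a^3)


P = a^(3/2) = 14.55^1.5 = 55.5002

55.5002 years


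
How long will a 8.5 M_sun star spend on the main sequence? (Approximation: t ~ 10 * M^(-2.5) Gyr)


t = 10 * M^(-2.5) = 10 * 8.5^(-2.5) = 0.0475

0.0475 Gyr


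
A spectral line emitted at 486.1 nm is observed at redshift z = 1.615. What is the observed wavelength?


lam_obs = lam_emit * (1 + z) = 486.1 * (1 + 1.615) = 1271.1515

1271.1515 nm


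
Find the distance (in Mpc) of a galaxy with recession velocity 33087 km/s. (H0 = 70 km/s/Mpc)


d = v / H0 = 33087 / 70 = 472.6714

472.6714 Mpc


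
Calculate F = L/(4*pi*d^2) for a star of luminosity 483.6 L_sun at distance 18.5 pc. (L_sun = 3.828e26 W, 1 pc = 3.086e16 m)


F = L / (4*pi*d^2) = 1.851e+29 / (4*pi*(5.709e+17)^2) = 4.520e-08

4.520e-08 W/m^2


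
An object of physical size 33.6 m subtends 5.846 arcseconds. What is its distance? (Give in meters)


D = size / theta_rad, theta_rad = 5.846 * pi/(180*3600) = 2.834e-05, D = 1.186e+06

1.186e+06 m


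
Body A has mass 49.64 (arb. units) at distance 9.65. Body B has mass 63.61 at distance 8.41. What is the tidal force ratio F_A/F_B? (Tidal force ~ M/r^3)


Ratio = (M1/r1^3) / (M2/r2^3) = (49.64/9.65^3) / (63.61/8.41^3) = 0.5166

0.5166


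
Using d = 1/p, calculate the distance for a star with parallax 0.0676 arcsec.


d = 1/p = 1/0.0676 = 14.7929

14.7929 pc


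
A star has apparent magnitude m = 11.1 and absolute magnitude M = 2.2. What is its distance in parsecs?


d = 10^((m - M + 5)/5) = 10^((11.1 - 2.2 + 5)/5) = 602.5596

602.5596 pc


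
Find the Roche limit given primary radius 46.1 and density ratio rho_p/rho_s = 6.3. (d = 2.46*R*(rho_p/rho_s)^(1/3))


d_Roche = 2.46 * 46.1 * 6.3^(1/3) = 209.4512

209.4512


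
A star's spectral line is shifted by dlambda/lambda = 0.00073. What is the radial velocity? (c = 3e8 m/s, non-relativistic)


v = (dlambda/lambda) * c = 0.00073 * 3e8 = 219000.0

219000.0 m/s


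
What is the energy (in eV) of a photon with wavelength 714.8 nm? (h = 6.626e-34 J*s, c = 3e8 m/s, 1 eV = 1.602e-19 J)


E = hc/lambda = 6.626e-34 * 3e8 / 7.148e-07 = 2.781e-19 J = 1.7359 eV

1.7359 eV


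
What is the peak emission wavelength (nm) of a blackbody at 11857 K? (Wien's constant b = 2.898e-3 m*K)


lam_max = b / T = 2.898e-3 / 11857 = 2.444e-07 m = 244.4126 nm

244.4126 nm


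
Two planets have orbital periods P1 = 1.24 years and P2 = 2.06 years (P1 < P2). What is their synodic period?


1/P_syn = |1/P1 - 1/P2| = |1/1.24 - 1/2.06| => P_syn = 3.1151

3.1151 years


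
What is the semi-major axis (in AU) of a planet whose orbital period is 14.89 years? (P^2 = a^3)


a = P^(2/3) = 14.89^(2/3) = 6.0524

6.0524 AU


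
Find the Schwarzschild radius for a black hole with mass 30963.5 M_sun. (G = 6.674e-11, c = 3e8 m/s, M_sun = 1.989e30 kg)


M = 30963.5 * 1.989e30 kg = 6.15864015e+34 kg. rs = 2GM/c^2 = 2 * 6.674e-11 * 6.15864015e+34 / (3e8)^2 = 9.134e+07

9.134e+07 m


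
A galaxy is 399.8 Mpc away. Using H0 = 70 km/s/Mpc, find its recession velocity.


v = H0 * d = 70 * 399.8 = 27986.0

27986.0 km/s


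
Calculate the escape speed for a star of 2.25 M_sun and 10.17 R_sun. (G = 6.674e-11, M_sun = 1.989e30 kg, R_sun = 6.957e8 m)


M = 2.25 * 1.989e30 kg = 4.47525e+30 kg; R = 10.17 * 6.957e8 m = 7.075269e+09 m. v_esc = sqrt(2GM/R) = sqrt(2 * 6.674e-11 * 4.47525e+30 / 7.075269e+09) = 290566.3189

290566.3189 m/s


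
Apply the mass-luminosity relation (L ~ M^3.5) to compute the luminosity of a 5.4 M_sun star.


L/L_sun = (M/M_sun)^3.5 = 5.4^3.5 = 365.9133

365.9133 L_sun


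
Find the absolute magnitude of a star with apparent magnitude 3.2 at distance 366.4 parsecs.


M = m - 5*log10(d) + 5 = 3.2 - 5*log10(366.4) + 5 = -4.6198

-4.6198


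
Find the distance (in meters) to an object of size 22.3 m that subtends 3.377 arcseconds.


D = size / theta_rad, theta_rad = 3.377 * pi/(180*3600) = 1.637e-05, D = 1.362e+06

1.362e+06 m


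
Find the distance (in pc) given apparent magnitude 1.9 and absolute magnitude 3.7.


d = 10^((m - M + 5)/5) = 10^((1.9 - 3.7 + 5)/5) = 4.3652

4.3652 pc


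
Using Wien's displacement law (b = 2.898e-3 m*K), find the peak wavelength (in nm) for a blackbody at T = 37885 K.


lam_max = b / T = 2.898e-3 / 37885 = 7.649e-08 m = 76.4947 nm

76.4947 nm


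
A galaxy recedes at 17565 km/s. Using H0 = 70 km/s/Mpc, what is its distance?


d = v / H0 = 17565 / 70 = 250.9286

250.9286 Mpc


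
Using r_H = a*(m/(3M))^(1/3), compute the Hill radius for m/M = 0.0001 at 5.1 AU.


r_H = a * (m/3M)^(1/3) = 5.1 * (0.0001/3)^(1/3) = 0.1641

0.1641 AU


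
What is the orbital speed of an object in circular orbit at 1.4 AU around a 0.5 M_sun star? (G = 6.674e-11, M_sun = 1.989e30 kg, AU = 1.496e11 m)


v = sqrt(GM/r) = sqrt(6.674e-11 * 9.945e+29 / 2.094e+11) = 17801.8723

17801.8723 m/s


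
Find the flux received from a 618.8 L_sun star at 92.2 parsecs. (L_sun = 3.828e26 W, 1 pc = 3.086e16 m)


F = L / (4*pi*d^2) = 2.369e+29 / (4*pi*(2.845e+18)^2) = 2.328e-09

2.328e-09 W/m^2


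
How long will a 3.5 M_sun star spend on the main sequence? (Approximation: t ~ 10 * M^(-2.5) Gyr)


t = 10 * M^(-2.5) = 10 * 3.5^(-2.5) = 0.4363

0.4363 Gyr


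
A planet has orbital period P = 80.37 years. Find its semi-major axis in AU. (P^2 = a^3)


a = P^(2/3) = 80.37^(2/3) = 18.6236

18.6236 AU


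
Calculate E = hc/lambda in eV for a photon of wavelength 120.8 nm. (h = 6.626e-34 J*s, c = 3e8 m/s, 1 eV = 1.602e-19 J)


E = hc/lambda = 6.626e-34 * 3e8 / 1.208e-07 = 1.646e-18 J = 10.2717 eV

10.2717 eV


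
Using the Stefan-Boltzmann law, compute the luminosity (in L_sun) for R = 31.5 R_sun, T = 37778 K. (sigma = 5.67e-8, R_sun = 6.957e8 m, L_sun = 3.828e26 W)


R = 31.5 * 6.957e8 m = 2.191455e+10 m. L = 4*pi*R^2*sigma*T^4 = 4*pi*(2.191455e+10)^2 * 5.67e-8 * 37778^4 = 6.969696812e+32 W. L/L_sun = 6.969696812e+32 / 3.828e26 = 1.821e+06

1.821e+06 L_sun
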